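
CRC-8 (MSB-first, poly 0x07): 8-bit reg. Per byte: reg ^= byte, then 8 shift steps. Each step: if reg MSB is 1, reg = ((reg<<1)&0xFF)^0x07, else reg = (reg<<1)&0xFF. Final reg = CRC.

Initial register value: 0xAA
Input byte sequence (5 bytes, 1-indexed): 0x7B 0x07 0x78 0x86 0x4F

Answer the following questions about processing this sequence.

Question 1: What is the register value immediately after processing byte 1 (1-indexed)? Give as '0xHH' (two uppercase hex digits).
After byte 1 (0x7B): reg=0x39

Answer: 0x39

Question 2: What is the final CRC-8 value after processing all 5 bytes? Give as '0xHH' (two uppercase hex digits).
After byte 1 (0x7B): reg=0x39
After byte 2 (0x07): reg=0xBA
After byte 3 (0x78): reg=0x40
After byte 4 (0x86): reg=0x5C
After byte 5 (0x4F): reg=0x79

Answer: 0x79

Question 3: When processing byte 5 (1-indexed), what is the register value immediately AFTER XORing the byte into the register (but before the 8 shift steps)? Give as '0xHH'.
Answer: 0x13

Derivation:
Register before byte 5: 0x5C
Byte 5: 0x4F
0x5C XOR 0x4F = 0x13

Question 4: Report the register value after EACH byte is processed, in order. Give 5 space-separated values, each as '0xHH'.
0x39 0xBA 0x40 0x5C 0x79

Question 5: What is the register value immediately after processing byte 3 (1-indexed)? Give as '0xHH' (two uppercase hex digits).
After byte 1 (0x7B): reg=0x39
After byte 2 (0x07): reg=0xBA
After byte 3 (0x78): reg=0x40

Answer: 0x40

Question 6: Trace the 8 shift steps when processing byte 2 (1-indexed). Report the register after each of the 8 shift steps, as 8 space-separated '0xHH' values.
Answer: 0x7C 0xF8 0xF7 0xE9 0xD5 0xAD 0x5D 0xBA

Derivation:
After byte 1 (0x7B): reg=0x39
Register before byte 2: 0x39
After XOR with byte 0x07: 0x3E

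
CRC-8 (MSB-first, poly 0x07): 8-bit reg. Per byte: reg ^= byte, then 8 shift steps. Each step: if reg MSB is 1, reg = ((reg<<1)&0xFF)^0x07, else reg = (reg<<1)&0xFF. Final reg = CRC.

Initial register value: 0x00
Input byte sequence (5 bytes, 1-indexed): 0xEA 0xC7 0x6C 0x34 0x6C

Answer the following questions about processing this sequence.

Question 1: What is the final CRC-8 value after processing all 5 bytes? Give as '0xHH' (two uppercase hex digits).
After byte 1 (0xEA): reg=0x98
After byte 2 (0xC7): reg=0x9A
After byte 3 (0x6C): reg=0xCC
After byte 4 (0x34): reg=0xE6
After byte 5 (0x6C): reg=0xBF

Answer: 0xBF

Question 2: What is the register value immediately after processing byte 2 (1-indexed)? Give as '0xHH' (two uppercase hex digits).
After byte 1 (0xEA): reg=0x98
After byte 2 (0xC7): reg=0x9A

Answer: 0x9A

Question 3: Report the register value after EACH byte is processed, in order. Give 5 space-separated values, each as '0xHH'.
0x98 0x9A 0xCC 0xE6 0xBF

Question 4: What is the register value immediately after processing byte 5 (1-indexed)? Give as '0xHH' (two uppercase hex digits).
After byte 1 (0xEA): reg=0x98
After byte 2 (0xC7): reg=0x9A
After byte 3 (0x6C): reg=0xCC
After byte 4 (0x34): reg=0xE6
After byte 5 (0x6C): reg=0xBF

Answer: 0xBF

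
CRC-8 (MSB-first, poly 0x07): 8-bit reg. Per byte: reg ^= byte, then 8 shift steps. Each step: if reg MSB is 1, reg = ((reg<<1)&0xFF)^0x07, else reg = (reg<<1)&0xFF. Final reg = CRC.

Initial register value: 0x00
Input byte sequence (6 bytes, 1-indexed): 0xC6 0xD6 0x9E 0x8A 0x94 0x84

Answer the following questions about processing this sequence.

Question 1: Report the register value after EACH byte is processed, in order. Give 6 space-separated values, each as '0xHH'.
0x5C 0xBF 0xE7 0x04 0xF9 0x74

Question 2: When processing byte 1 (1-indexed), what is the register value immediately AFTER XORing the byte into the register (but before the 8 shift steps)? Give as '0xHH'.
Answer: 0xC6

Derivation:
Register before byte 1: 0x00
Byte 1: 0xC6
0x00 XOR 0xC6 = 0xC6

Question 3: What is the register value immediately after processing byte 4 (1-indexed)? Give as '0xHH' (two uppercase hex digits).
After byte 1 (0xC6): reg=0x5C
After byte 2 (0xD6): reg=0xBF
After byte 3 (0x9E): reg=0xE7
After byte 4 (0x8A): reg=0x04

Answer: 0x04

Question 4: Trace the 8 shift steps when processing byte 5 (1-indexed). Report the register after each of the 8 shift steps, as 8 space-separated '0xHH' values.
Answer: 0x27 0x4E 0x9C 0x3F 0x7E 0xFC 0xFF 0xF9

Derivation:
After byte 1 (0xC6): reg=0x5C
After byte 2 (0xD6): reg=0xBF
After byte 3 (0x9E): reg=0xE7
After byte 4 (0x8A): reg=0x04
Register before byte 5: 0x04
After XOR with byte 0x94: 0x90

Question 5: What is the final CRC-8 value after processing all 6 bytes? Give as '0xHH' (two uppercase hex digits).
After byte 1 (0xC6): reg=0x5C
After byte 2 (0xD6): reg=0xBF
After byte 3 (0x9E): reg=0xE7
After byte 4 (0x8A): reg=0x04
After byte 5 (0x94): reg=0xF9
After byte 6 (0x84): reg=0x74

Answer: 0x74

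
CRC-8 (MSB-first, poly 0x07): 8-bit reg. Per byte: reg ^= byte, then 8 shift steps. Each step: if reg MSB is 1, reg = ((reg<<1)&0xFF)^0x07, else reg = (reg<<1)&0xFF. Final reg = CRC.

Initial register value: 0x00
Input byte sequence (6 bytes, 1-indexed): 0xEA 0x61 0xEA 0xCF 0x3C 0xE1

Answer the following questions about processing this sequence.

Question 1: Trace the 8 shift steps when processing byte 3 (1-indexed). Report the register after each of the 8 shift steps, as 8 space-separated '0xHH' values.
After byte 1 (0xEA): reg=0x98
After byte 2 (0x61): reg=0xE1
Register before byte 3: 0xE1
After XOR with byte 0xEA: 0x0B

Answer: 0x16 0x2C 0x58 0xB0 0x67 0xCE 0x9B 0x31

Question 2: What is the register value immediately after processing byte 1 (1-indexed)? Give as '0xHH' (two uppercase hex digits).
Answer: 0x98

Derivation:
After byte 1 (0xEA): reg=0x98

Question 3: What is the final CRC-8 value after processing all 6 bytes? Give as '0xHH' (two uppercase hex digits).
Answer: 0xEC

Derivation:
After byte 1 (0xEA): reg=0x98
After byte 2 (0x61): reg=0xE1
After byte 3 (0xEA): reg=0x31
After byte 4 (0xCF): reg=0xF4
After byte 5 (0x3C): reg=0x76
After byte 6 (0xE1): reg=0xEC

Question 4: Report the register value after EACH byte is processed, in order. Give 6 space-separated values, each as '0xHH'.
0x98 0xE1 0x31 0xF4 0x76 0xEC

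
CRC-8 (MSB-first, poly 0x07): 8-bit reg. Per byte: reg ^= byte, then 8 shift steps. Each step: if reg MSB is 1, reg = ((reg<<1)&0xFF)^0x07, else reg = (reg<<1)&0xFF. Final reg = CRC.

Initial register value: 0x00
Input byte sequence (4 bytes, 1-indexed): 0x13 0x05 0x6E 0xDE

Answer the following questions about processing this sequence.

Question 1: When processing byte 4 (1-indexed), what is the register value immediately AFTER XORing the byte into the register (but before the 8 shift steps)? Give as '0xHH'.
Answer: 0x8D

Derivation:
Register before byte 4: 0x53
Byte 4: 0xDE
0x53 XOR 0xDE = 0x8D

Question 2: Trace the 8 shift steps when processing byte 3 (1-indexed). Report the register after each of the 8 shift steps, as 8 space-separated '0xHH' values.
After byte 1 (0x13): reg=0x79
After byte 2 (0x05): reg=0x73
Register before byte 3: 0x73
After XOR with byte 0x6E: 0x1D

Answer: 0x3A 0x74 0xE8 0xD7 0xA9 0x55 0xAA 0x53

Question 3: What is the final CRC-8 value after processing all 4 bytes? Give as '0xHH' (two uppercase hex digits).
After byte 1 (0x13): reg=0x79
After byte 2 (0x05): reg=0x73
After byte 3 (0x6E): reg=0x53
After byte 4 (0xDE): reg=0xAA

Answer: 0xAA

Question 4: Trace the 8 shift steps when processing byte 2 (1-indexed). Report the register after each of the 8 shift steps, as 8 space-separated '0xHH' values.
After byte 1 (0x13): reg=0x79
Register before byte 2: 0x79
After XOR with byte 0x05: 0x7C

Answer: 0xF8 0xF7 0xE9 0xD5 0xAD 0x5D 0xBA 0x73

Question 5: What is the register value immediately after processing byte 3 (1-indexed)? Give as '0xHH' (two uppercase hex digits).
Answer: 0x53

Derivation:
After byte 1 (0x13): reg=0x79
After byte 2 (0x05): reg=0x73
After byte 3 (0x6E): reg=0x53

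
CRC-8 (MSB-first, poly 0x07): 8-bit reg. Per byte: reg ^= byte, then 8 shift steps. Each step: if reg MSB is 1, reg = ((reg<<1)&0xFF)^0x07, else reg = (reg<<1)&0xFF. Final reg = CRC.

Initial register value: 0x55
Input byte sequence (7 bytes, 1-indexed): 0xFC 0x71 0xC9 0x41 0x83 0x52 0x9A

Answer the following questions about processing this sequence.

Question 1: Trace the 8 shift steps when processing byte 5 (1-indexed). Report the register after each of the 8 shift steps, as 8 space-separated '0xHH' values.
Answer: 0x8C 0x1F 0x3E 0x7C 0xF8 0xF7 0xE9 0xD5

Derivation:
After byte 1 (0xFC): reg=0x56
After byte 2 (0x71): reg=0xF5
After byte 3 (0xC9): reg=0xB4
After byte 4 (0x41): reg=0xC5
Register before byte 5: 0xC5
After XOR with byte 0x83: 0x46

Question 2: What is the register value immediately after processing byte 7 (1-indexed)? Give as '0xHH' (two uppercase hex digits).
After byte 1 (0xFC): reg=0x56
After byte 2 (0x71): reg=0xF5
After byte 3 (0xC9): reg=0xB4
After byte 4 (0x41): reg=0xC5
After byte 5 (0x83): reg=0xD5
After byte 6 (0x52): reg=0x9C
After byte 7 (0x9A): reg=0x12

Answer: 0x12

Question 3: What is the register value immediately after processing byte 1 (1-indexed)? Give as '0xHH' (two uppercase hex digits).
After byte 1 (0xFC): reg=0x56

Answer: 0x56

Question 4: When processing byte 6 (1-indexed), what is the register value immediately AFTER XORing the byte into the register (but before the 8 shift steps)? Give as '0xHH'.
Register before byte 6: 0xD5
Byte 6: 0x52
0xD5 XOR 0x52 = 0x87

Answer: 0x87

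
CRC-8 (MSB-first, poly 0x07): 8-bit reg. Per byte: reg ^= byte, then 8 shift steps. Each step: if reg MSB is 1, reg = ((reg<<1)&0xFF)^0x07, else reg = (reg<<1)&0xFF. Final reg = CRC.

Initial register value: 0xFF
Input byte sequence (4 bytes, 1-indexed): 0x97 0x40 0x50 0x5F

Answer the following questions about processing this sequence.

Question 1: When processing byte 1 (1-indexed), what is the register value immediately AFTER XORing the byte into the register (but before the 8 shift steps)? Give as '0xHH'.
Register before byte 1: 0xFF
Byte 1: 0x97
0xFF XOR 0x97 = 0x68

Answer: 0x68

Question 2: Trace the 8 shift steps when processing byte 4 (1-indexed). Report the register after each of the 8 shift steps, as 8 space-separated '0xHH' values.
After byte 1 (0x97): reg=0x1F
After byte 2 (0x40): reg=0x9A
After byte 3 (0x50): reg=0x78
Register before byte 4: 0x78
After XOR with byte 0x5F: 0x27

Answer: 0x4E 0x9C 0x3F 0x7E 0xFC 0xFF 0xF9 0xF5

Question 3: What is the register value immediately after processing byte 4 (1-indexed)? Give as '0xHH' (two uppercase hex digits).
After byte 1 (0x97): reg=0x1F
After byte 2 (0x40): reg=0x9A
After byte 3 (0x50): reg=0x78
After byte 4 (0x5F): reg=0xF5

Answer: 0xF5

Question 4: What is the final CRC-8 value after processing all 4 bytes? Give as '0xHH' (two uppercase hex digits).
After byte 1 (0x97): reg=0x1F
After byte 2 (0x40): reg=0x9A
After byte 3 (0x50): reg=0x78
After byte 4 (0x5F): reg=0xF5

Answer: 0xF5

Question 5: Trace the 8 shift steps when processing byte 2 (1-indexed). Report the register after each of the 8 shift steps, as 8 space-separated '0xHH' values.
Answer: 0xBE 0x7B 0xF6 0xEB 0xD1 0xA5 0x4D 0x9A

Derivation:
After byte 1 (0x97): reg=0x1F
Register before byte 2: 0x1F
After XOR with byte 0x40: 0x5F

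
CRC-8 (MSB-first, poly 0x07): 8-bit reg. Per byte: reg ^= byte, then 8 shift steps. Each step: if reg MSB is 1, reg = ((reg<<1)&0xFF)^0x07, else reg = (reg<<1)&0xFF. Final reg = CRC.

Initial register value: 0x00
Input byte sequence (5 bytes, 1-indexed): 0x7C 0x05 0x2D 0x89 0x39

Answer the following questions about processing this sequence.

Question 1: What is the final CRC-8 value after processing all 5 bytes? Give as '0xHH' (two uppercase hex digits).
After byte 1 (0x7C): reg=0x73
After byte 2 (0x05): reg=0x45
After byte 3 (0x2D): reg=0x1F
After byte 4 (0x89): reg=0xEB
After byte 5 (0x39): reg=0x30

Answer: 0x30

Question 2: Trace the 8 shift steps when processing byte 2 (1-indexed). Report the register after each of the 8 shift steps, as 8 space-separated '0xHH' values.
After byte 1 (0x7C): reg=0x73
Register before byte 2: 0x73
After XOR with byte 0x05: 0x76

Answer: 0xEC 0xDF 0xB9 0x75 0xEA 0xD3 0xA1 0x45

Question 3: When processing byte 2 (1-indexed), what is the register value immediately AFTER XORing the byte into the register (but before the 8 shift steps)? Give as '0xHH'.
Answer: 0x76

Derivation:
Register before byte 2: 0x73
Byte 2: 0x05
0x73 XOR 0x05 = 0x76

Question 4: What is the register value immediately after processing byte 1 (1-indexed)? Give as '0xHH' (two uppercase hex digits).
After byte 1 (0x7C): reg=0x73

Answer: 0x73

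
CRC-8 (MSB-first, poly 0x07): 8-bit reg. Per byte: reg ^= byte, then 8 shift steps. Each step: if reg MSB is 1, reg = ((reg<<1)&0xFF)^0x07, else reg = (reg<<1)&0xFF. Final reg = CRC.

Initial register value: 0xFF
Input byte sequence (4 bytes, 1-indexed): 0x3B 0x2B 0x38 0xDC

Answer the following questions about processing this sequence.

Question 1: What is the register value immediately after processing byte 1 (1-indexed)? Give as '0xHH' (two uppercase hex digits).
Answer: 0x52

Derivation:
After byte 1 (0x3B): reg=0x52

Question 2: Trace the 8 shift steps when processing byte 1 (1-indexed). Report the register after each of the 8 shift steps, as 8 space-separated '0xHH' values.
Register before byte 1: 0xFF
After XOR with byte 0x3B: 0xC4

Answer: 0x8F 0x19 0x32 0x64 0xC8 0x97 0x29 0x52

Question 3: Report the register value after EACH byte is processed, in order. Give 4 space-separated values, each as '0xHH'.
0x52 0x68 0xB7 0x16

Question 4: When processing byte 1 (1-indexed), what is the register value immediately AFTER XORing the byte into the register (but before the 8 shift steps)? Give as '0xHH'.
Answer: 0xC4

Derivation:
Register before byte 1: 0xFF
Byte 1: 0x3B
0xFF XOR 0x3B = 0xC4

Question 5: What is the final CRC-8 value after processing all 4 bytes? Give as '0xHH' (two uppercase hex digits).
After byte 1 (0x3B): reg=0x52
After byte 2 (0x2B): reg=0x68
After byte 3 (0x38): reg=0xB7
After byte 4 (0xDC): reg=0x16

Answer: 0x16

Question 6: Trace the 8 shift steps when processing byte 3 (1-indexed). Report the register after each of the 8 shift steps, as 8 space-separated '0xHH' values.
Answer: 0xA0 0x47 0x8E 0x1B 0x36 0x6C 0xD8 0xB7

Derivation:
After byte 1 (0x3B): reg=0x52
After byte 2 (0x2B): reg=0x68
Register before byte 3: 0x68
After XOR with byte 0x38: 0x50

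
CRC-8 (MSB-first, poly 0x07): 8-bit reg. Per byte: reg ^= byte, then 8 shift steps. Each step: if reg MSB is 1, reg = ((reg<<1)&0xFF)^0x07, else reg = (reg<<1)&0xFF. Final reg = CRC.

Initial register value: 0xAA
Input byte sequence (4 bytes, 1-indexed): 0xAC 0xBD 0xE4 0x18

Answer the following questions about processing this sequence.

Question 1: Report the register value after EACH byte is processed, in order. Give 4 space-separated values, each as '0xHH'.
0x12 0x44 0x69 0x50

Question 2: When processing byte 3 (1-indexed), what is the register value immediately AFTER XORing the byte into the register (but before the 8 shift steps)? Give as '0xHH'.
Answer: 0xA0

Derivation:
Register before byte 3: 0x44
Byte 3: 0xE4
0x44 XOR 0xE4 = 0xA0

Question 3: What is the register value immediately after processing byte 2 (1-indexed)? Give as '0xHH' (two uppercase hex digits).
After byte 1 (0xAC): reg=0x12
After byte 2 (0xBD): reg=0x44

Answer: 0x44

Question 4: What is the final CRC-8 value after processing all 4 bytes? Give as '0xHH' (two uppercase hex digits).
Answer: 0x50

Derivation:
After byte 1 (0xAC): reg=0x12
After byte 2 (0xBD): reg=0x44
After byte 3 (0xE4): reg=0x69
After byte 4 (0x18): reg=0x50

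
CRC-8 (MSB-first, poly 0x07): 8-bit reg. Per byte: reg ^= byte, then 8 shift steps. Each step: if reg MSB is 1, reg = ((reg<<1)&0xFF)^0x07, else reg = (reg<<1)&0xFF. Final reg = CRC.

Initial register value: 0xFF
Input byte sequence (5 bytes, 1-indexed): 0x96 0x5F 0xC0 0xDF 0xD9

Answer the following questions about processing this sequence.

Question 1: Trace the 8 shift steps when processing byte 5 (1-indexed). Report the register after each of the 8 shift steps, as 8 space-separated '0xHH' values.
After byte 1 (0x96): reg=0x18
After byte 2 (0x5F): reg=0xD2
After byte 3 (0xC0): reg=0x7E
After byte 4 (0xDF): reg=0x6E
Register before byte 5: 0x6E
After XOR with byte 0xD9: 0xB7

Answer: 0x69 0xD2 0xA3 0x41 0x82 0x03 0x06 0x0C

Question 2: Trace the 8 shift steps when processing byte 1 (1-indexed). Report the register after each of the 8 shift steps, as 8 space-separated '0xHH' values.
Register before byte 1: 0xFF
After XOR with byte 0x96: 0x69

Answer: 0xD2 0xA3 0x41 0x82 0x03 0x06 0x0C 0x18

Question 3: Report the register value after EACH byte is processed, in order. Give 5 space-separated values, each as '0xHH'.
0x18 0xD2 0x7E 0x6E 0x0C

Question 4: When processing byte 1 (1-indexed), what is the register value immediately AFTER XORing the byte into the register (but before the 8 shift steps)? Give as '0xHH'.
Register before byte 1: 0xFF
Byte 1: 0x96
0xFF XOR 0x96 = 0x69

Answer: 0x69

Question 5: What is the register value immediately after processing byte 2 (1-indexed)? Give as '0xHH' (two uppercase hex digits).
Answer: 0xD2

Derivation:
After byte 1 (0x96): reg=0x18
After byte 2 (0x5F): reg=0xD2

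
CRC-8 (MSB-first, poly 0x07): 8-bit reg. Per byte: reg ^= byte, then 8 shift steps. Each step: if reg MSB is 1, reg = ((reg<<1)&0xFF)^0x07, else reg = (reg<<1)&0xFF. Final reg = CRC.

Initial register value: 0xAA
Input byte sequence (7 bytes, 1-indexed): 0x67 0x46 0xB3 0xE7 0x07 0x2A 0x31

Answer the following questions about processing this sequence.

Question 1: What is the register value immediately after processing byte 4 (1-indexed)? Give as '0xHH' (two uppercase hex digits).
After byte 1 (0x67): reg=0x6D
After byte 2 (0x46): reg=0xD1
After byte 3 (0xB3): reg=0x29
After byte 4 (0xE7): reg=0x64

Answer: 0x64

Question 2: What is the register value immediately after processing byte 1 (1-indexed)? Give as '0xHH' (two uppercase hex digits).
Answer: 0x6D

Derivation:
After byte 1 (0x67): reg=0x6D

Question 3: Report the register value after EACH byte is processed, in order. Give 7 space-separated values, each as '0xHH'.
0x6D 0xD1 0x29 0x64 0x2E 0x1C 0xC3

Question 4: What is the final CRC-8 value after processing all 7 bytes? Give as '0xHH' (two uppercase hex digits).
After byte 1 (0x67): reg=0x6D
After byte 2 (0x46): reg=0xD1
After byte 3 (0xB3): reg=0x29
After byte 4 (0xE7): reg=0x64
After byte 5 (0x07): reg=0x2E
After byte 6 (0x2A): reg=0x1C
After byte 7 (0x31): reg=0xC3

Answer: 0xC3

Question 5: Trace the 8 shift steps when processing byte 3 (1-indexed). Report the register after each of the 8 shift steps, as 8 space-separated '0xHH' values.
Answer: 0xC4 0x8F 0x19 0x32 0x64 0xC8 0x97 0x29

Derivation:
After byte 1 (0x67): reg=0x6D
After byte 2 (0x46): reg=0xD1
Register before byte 3: 0xD1
After XOR with byte 0xB3: 0x62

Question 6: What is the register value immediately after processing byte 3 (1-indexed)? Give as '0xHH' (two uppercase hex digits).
After byte 1 (0x67): reg=0x6D
After byte 2 (0x46): reg=0xD1
After byte 3 (0xB3): reg=0x29

Answer: 0x29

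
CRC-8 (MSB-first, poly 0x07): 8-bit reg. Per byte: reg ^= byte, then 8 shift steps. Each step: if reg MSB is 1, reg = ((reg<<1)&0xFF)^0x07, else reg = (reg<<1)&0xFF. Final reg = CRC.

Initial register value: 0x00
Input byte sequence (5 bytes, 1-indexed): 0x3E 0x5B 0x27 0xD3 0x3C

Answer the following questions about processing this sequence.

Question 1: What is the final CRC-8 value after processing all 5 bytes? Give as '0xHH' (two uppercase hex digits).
Answer: 0x16

Derivation:
After byte 1 (0x3E): reg=0xBA
After byte 2 (0x5B): reg=0xA9
After byte 3 (0x27): reg=0xA3
After byte 4 (0xD3): reg=0x57
After byte 5 (0x3C): reg=0x16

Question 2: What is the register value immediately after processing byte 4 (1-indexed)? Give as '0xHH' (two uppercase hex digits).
Answer: 0x57

Derivation:
After byte 1 (0x3E): reg=0xBA
After byte 2 (0x5B): reg=0xA9
After byte 3 (0x27): reg=0xA3
After byte 4 (0xD3): reg=0x57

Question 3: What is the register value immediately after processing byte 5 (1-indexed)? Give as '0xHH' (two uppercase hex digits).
After byte 1 (0x3E): reg=0xBA
After byte 2 (0x5B): reg=0xA9
After byte 3 (0x27): reg=0xA3
After byte 4 (0xD3): reg=0x57
After byte 5 (0x3C): reg=0x16

Answer: 0x16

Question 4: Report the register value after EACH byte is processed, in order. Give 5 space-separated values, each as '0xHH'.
0xBA 0xA9 0xA3 0x57 0x16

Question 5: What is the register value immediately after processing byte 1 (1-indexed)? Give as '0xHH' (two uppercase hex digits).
Answer: 0xBA

Derivation:
After byte 1 (0x3E): reg=0xBA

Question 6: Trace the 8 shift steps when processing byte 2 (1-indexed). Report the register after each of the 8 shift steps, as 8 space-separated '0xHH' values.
After byte 1 (0x3E): reg=0xBA
Register before byte 2: 0xBA
After XOR with byte 0x5B: 0xE1

Answer: 0xC5 0x8D 0x1D 0x3A 0x74 0xE8 0xD7 0xA9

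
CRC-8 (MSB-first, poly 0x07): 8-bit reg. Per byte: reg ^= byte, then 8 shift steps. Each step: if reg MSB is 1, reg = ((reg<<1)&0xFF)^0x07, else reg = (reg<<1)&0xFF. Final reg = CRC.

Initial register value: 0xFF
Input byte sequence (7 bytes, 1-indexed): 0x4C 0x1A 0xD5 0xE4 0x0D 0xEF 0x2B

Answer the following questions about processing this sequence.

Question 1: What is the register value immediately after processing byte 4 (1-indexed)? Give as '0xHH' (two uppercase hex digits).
Answer: 0xCE

Derivation:
After byte 1 (0x4C): reg=0x10
After byte 2 (0x1A): reg=0x36
After byte 3 (0xD5): reg=0xA7
After byte 4 (0xE4): reg=0xCE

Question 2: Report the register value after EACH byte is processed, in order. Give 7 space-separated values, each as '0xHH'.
0x10 0x36 0xA7 0xCE 0x47 0x51 0x61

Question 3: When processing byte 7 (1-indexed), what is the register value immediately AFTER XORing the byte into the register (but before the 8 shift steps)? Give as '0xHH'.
Register before byte 7: 0x51
Byte 7: 0x2B
0x51 XOR 0x2B = 0x7A

Answer: 0x7A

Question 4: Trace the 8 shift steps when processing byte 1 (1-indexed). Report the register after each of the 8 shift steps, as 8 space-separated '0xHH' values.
Answer: 0x61 0xC2 0x83 0x01 0x02 0x04 0x08 0x10

Derivation:
Register before byte 1: 0xFF
After XOR with byte 0x4C: 0xB3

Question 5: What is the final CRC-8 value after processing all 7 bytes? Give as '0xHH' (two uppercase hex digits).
Answer: 0x61

Derivation:
After byte 1 (0x4C): reg=0x10
After byte 2 (0x1A): reg=0x36
After byte 3 (0xD5): reg=0xA7
After byte 4 (0xE4): reg=0xCE
After byte 5 (0x0D): reg=0x47
After byte 6 (0xEF): reg=0x51
After byte 7 (0x2B): reg=0x61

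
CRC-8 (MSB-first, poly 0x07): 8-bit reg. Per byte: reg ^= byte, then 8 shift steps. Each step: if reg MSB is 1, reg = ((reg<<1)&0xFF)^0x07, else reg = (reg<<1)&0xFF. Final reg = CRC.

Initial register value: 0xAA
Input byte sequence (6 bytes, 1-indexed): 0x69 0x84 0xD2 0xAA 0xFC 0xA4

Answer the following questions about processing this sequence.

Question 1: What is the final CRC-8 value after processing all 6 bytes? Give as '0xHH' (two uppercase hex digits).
After byte 1 (0x69): reg=0x47
After byte 2 (0x84): reg=0x47
After byte 3 (0xD2): reg=0xE2
After byte 4 (0xAA): reg=0xFF
After byte 5 (0xFC): reg=0x09
After byte 6 (0xA4): reg=0x4A

Answer: 0x4A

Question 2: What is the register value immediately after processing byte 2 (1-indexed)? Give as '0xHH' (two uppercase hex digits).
Answer: 0x47

Derivation:
After byte 1 (0x69): reg=0x47
After byte 2 (0x84): reg=0x47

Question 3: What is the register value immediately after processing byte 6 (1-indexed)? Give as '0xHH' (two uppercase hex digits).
Answer: 0x4A

Derivation:
After byte 1 (0x69): reg=0x47
After byte 2 (0x84): reg=0x47
After byte 3 (0xD2): reg=0xE2
After byte 4 (0xAA): reg=0xFF
After byte 5 (0xFC): reg=0x09
After byte 6 (0xA4): reg=0x4A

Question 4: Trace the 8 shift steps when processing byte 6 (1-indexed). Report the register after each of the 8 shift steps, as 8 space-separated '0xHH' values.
After byte 1 (0x69): reg=0x47
After byte 2 (0x84): reg=0x47
After byte 3 (0xD2): reg=0xE2
After byte 4 (0xAA): reg=0xFF
After byte 5 (0xFC): reg=0x09
Register before byte 6: 0x09
After XOR with byte 0xA4: 0xAD

Answer: 0x5D 0xBA 0x73 0xE6 0xCB 0x91 0x25 0x4A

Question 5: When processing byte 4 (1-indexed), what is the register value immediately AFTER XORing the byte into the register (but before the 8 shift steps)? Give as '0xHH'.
Register before byte 4: 0xE2
Byte 4: 0xAA
0xE2 XOR 0xAA = 0x48

Answer: 0x48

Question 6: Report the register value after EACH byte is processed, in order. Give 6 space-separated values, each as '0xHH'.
0x47 0x47 0xE2 0xFF 0x09 0x4A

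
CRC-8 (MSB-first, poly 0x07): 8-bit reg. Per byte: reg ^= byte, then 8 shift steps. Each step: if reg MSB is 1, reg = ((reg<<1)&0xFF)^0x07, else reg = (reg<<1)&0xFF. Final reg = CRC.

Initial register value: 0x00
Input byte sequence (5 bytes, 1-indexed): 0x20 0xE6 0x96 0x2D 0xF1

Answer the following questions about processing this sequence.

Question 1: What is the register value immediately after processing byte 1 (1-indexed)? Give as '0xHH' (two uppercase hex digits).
After byte 1 (0x20): reg=0xE0

Answer: 0xE0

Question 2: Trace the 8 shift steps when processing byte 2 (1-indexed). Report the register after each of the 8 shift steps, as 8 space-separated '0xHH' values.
Answer: 0x0C 0x18 0x30 0x60 0xC0 0x87 0x09 0x12

Derivation:
After byte 1 (0x20): reg=0xE0
Register before byte 2: 0xE0
After XOR with byte 0xE6: 0x06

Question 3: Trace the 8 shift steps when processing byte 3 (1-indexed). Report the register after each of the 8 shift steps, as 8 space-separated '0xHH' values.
After byte 1 (0x20): reg=0xE0
After byte 2 (0xE6): reg=0x12
Register before byte 3: 0x12
After XOR with byte 0x96: 0x84

Answer: 0x0F 0x1E 0x3C 0x78 0xF0 0xE7 0xC9 0x95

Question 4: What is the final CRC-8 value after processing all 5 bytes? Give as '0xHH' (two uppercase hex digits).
Answer: 0x3E

Derivation:
After byte 1 (0x20): reg=0xE0
After byte 2 (0xE6): reg=0x12
After byte 3 (0x96): reg=0x95
After byte 4 (0x2D): reg=0x21
After byte 5 (0xF1): reg=0x3E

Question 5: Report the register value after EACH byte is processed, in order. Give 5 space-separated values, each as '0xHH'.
0xE0 0x12 0x95 0x21 0x3E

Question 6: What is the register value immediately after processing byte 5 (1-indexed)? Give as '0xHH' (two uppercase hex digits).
Answer: 0x3E

Derivation:
After byte 1 (0x20): reg=0xE0
After byte 2 (0xE6): reg=0x12
After byte 3 (0x96): reg=0x95
After byte 4 (0x2D): reg=0x21
After byte 5 (0xF1): reg=0x3E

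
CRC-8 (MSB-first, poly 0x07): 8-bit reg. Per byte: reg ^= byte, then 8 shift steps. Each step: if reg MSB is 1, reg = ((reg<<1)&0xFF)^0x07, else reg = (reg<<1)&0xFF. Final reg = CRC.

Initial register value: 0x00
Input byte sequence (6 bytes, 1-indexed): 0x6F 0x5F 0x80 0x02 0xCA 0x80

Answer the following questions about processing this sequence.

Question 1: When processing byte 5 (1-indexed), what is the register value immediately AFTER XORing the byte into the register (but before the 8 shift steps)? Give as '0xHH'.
Register before byte 5: 0x5C
Byte 5: 0xCA
0x5C XOR 0xCA = 0x96

Answer: 0x96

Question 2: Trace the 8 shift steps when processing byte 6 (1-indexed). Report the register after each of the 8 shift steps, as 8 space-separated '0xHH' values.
Answer: 0xD6 0xAB 0x51 0xA2 0x43 0x86 0x0B 0x16

Derivation:
After byte 1 (0x6F): reg=0x0A
After byte 2 (0x5F): reg=0xAC
After byte 3 (0x80): reg=0xC4
After byte 4 (0x02): reg=0x5C
After byte 5 (0xCA): reg=0xEB
Register before byte 6: 0xEB
After XOR with byte 0x80: 0x6B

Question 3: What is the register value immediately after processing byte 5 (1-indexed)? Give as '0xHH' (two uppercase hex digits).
Answer: 0xEB

Derivation:
After byte 1 (0x6F): reg=0x0A
After byte 2 (0x5F): reg=0xAC
After byte 3 (0x80): reg=0xC4
After byte 4 (0x02): reg=0x5C
After byte 5 (0xCA): reg=0xEB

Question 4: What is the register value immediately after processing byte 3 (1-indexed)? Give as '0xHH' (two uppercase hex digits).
Answer: 0xC4

Derivation:
After byte 1 (0x6F): reg=0x0A
After byte 2 (0x5F): reg=0xAC
After byte 3 (0x80): reg=0xC4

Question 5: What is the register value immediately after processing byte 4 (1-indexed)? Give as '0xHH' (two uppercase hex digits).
After byte 1 (0x6F): reg=0x0A
After byte 2 (0x5F): reg=0xAC
After byte 3 (0x80): reg=0xC4
After byte 4 (0x02): reg=0x5C

Answer: 0x5C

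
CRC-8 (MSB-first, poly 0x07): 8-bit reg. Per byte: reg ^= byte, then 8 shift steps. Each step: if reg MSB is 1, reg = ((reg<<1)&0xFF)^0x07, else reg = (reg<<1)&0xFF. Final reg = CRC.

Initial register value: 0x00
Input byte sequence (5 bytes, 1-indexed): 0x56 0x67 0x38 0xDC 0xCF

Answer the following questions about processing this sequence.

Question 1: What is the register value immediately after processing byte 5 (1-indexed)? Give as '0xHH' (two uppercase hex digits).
Answer: 0x13

Derivation:
After byte 1 (0x56): reg=0xA5
After byte 2 (0x67): reg=0x40
After byte 3 (0x38): reg=0x6F
After byte 4 (0xDC): reg=0x10
After byte 5 (0xCF): reg=0x13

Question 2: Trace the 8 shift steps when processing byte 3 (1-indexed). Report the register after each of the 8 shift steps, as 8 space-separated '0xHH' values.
Answer: 0xF0 0xE7 0xC9 0x95 0x2D 0x5A 0xB4 0x6F

Derivation:
After byte 1 (0x56): reg=0xA5
After byte 2 (0x67): reg=0x40
Register before byte 3: 0x40
After XOR with byte 0x38: 0x78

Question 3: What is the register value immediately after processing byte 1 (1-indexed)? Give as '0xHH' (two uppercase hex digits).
After byte 1 (0x56): reg=0xA5

Answer: 0xA5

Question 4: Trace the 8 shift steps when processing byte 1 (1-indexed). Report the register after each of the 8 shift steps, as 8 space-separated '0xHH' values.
Answer: 0xAC 0x5F 0xBE 0x7B 0xF6 0xEB 0xD1 0xA5

Derivation:
Register before byte 1: 0x00
After XOR with byte 0x56: 0x56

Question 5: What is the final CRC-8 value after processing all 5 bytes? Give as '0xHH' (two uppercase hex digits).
After byte 1 (0x56): reg=0xA5
After byte 2 (0x67): reg=0x40
After byte 3 (0x38): reg=0x6F
After byte 4 (0xDC): reg=0x10
After byte 5 (0xCF): reg=0x13

Answer: 0x13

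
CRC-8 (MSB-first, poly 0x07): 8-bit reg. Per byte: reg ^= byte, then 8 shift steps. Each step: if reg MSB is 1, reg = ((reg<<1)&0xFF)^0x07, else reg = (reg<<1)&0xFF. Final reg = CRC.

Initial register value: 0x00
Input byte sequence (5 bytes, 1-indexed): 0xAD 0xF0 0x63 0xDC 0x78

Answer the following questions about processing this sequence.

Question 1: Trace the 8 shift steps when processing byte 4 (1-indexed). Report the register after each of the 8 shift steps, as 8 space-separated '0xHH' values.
Answer: 0x7E 0xFC 0xFF 0xF9 0xF5 0xED 0xDD 0xBD

Derivation:
After byte 1 (0xAD): reg=0x4A
After byte 2 (0xF0): reg=0x2F
After byte 3 (0x63): reg=0xE3
Register before byte 4: 0xE3
After XOR with byte 0xDC: 0x3F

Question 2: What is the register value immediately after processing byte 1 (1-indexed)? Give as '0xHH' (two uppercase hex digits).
After byte 1 (0xAD): reg=0x4A

Answer: 0x4A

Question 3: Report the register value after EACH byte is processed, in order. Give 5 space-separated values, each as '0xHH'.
0x4A 0x2F 0xE3 0xBD 0x55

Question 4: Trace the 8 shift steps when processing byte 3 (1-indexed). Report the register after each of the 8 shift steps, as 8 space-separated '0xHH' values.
After byte 1 (0xAD): reg=0x4A
After byte 2 (0xF0): reg=0x2F
Register before byte 3: 0x2F
After XOR with byte 0x63: 0x4C

Answer: 0x98 0x37 0x6E 0xDC 0xBF 0x79 0xF2 0xE3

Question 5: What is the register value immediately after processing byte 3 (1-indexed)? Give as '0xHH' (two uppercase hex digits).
After byte 1 (0xAD): reg=0x4A
After byte 2 (0xF0): reg=0x2F
After byte 3 (0x63): reg=0xE3

Answer: 0xE3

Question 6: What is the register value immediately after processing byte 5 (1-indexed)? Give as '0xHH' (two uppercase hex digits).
After byte 1 (0xAD): reg=0x4A
After byte 2 (0xF0): reg=0x2F
After byte 3 (0x63): reg=0xE3
After byte 4 (0xDC): reg=0xBD
After byte 5 (0x78): reg=0x55

Answer: 0x55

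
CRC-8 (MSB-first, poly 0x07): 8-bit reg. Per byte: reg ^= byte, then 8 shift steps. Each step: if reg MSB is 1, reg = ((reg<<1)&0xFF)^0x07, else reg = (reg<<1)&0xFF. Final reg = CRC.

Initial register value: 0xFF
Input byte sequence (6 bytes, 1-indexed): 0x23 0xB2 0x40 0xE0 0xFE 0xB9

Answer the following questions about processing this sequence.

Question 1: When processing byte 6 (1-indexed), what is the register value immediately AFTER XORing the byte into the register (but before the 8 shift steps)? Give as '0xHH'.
Answer: 0xC7

Derivation:
Register before byte 6: 0x7E
Byte 6: 0xB9
0x7E XOR 0xB9 = 0xC7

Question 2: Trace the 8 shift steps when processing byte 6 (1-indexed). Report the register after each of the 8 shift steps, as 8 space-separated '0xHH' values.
Answer: 0x89 0x15 0x2A 0x54 0xA8 0x57 0xAE 0x5B

Derivation:
After byte 1 (0x23): reg=0x1A
After byte 2 (0xB2): reg=0x51
After byte 3 (0x40): reg=0x77
After byte 4 (0xE0): reg=0xEC
After byte 5 (0xFE): reg=0x7E
Register before byte 6: 0x7E
After XOR with byte 0xB9: 0xC7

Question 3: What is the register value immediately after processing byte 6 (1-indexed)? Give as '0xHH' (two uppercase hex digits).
After byte 1 (0x23): reg=0x1A
After byte 2 (0xB2): reg=0x51
After byte 3 (0x40): reg=0x77
After byte 4 (0xE0): reg=0xEC
After byte 5 (0xFE): reg=0x7E
After byte 6 (0xB9): reg=0x5B

Answer: 0x5B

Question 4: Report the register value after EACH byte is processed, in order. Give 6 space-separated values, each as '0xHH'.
0x1A 0x51 0x77 0xEC 0x7E 0x5B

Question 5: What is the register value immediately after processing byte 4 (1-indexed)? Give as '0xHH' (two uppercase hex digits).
After byte 1 (0x23): reg=0x1A
After byte 2 (0xB2): reg=0x51
After byte 3 (0x40): reg=0x77
After byte 4 (0xE0): reg=0xEC

Answer: 0xEC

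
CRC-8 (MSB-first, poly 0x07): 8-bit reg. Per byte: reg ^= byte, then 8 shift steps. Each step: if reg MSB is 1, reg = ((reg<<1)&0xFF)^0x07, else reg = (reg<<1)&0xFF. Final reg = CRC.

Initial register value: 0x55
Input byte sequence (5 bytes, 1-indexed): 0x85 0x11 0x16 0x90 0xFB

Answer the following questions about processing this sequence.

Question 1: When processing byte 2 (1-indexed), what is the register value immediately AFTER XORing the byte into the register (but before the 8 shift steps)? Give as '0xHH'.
Answer: 0x2F

Derivation:
Register before byte 2: 0x3E
Byte 2: 0x11
0x3E XOR 0x11 = 0x2F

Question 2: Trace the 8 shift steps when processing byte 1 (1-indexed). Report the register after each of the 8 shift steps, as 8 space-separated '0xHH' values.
Register before byte 1: 0x55
After XOR with byte 0x85: 0xD0

Answer: 0xA7 0x49 0x92 0x23 0x46 0x8C 0x1F 0x3E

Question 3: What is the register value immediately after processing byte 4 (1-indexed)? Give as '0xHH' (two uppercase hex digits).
After byte 1 (0x85): reg=0x3E
After byte 2 (0x11): reg=0xCD
After byte 3 (0x16): reg=0x0F
After byte 4 (0x90): reg=0xD4

Answer: 0xD4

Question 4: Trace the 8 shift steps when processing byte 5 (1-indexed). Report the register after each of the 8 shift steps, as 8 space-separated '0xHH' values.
Answer: 0x5E 0xBC 0x7F 0xFE 0xFB 0xF1 0xE5 0xCD

Derivation:
After byte 1 (0x85): reg=0x3E
After byte 2 (0x11): reg=0xCD
After byte 3 (0x16): reg=0x0F
After byte 4 (0x90): reg=0xD4
Register before byte 5: 0xD4
After XOR with byte 0xFB: 0x2F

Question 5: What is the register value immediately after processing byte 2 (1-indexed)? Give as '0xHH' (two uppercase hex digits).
After byte 1 (0x85): reg=0x3E
After byte 2 (0x11): reg=0xCD

Answer: 0xCD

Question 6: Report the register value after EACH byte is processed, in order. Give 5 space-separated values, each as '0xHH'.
0x3E 0xCD 0x0F 0xD4 0xCD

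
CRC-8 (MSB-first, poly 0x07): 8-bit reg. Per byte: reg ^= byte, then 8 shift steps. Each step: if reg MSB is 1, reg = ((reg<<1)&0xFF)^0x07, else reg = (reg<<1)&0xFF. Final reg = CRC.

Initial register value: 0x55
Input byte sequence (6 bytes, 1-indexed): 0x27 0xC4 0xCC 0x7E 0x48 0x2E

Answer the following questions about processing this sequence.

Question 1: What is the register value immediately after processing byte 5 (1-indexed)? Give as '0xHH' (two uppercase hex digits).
After byte 1 (0x27): reg=0x59
After byte 2 (0xC4): reg=0xDA
After byte 3 (0xCC): reg=0x62
After byte 4 (0x7E): reg=0x54
After byte 5 (0x48): reg=0x54

Answer: 0x54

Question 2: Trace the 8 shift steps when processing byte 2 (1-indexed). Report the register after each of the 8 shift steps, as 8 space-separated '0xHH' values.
Answer: 0x3D 0x7A 0xF4 0xEF 0xD9 0xB5 0x6D 0xDA

Derivation:
After byte 1 (0x27): reg=0x59
Register before byte 2: 0x59
After XOR with byte 0xC4: 0x9D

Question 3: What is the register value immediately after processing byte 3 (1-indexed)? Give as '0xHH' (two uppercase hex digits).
Answer: 0x62

Derivation:
After byte 1 (0x27): reg=0x59
After byte 2 (0xC4): reg=0xDA
After byte 3 (0xCC): reg=0x62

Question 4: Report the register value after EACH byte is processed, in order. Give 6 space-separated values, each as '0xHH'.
0x59 0xDA 0x62 0x54 0x54 0x61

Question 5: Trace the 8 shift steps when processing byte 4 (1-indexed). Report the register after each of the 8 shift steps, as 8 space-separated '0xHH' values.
Answer: 0x38 0x70 0xE0 0xC7 0x89 0x15 0x2A 0x54

Derivation:
After byte 1 (0x27): reg=0x59
After byte 2 (0xC4): reg=0xDA
After byte 3 (0xCC): reg=0x62
Register before byte 4: 0x62
After XOR with byte 0x7E: 0x1C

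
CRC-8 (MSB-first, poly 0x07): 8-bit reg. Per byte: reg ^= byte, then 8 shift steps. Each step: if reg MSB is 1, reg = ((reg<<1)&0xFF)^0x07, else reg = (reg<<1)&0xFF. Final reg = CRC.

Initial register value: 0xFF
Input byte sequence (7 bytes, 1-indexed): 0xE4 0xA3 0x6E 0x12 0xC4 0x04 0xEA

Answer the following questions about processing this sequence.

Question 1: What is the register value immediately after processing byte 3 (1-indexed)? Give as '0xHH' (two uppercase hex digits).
After byte 1 (0xE4): reg=0x41
After byte 2 (0xA3): reg=0xA0
After byte 3 (0x6E): reg=0x64

Answer: 0x64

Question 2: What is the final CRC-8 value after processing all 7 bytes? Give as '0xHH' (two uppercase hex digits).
Answer: 0xAC

Derivation:
After byte 1 (0xE4): reg=0x41
After byte 2 (0xA3): reg=0xA0
After byte 3 (0x6E): reg=0x64
After byte 4 (0x12): reg=0x45
After byte 5 (0xC4): reg=0x8E
After byte 6 (0x04): reg=0xBF
After byte 7 (0xEA): reg=0xAC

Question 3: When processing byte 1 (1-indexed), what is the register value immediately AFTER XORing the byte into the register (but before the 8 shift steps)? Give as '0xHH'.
Register before byte 1: 0xFF
Byte 1: 0xE4
0xFF XOR 0xE4 = 0x1B

Answer: 0x1B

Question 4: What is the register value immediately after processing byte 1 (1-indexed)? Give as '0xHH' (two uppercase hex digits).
After byte 1 (0xE4): reg=0x41

Answer: 0x41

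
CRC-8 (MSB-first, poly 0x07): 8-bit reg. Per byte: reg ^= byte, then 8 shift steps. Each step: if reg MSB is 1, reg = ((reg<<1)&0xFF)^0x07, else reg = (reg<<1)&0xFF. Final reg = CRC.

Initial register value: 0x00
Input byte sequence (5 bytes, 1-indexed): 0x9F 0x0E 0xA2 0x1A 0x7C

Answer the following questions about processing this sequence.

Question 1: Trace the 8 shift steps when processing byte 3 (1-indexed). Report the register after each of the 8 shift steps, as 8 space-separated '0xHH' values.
After byte 1 (0x9F): reg=0xD4
After byte 2 (0x0E): reg=0x08
Register before byte 3: 0x08
After XOR with byte 0xA2: 0xAA

Answer: 0x53 0xA6 0x4B 0x96 0x2B 0x56 0xAC 0x5F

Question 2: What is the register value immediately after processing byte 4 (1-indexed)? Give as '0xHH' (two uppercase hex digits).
After byte 1 (0x9F): reg=0xD4
After byte 2 (0x0E): reg=0x08
After byte 3 (0xA2): reg=0x5F
After byte 4 (0x1A): reg=0xDC

Answer: 0xDC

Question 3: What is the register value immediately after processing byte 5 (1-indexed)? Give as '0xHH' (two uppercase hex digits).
After byte 1 (0x9F): reg=0xD4
After byte 2 (0x0E): reg=0x08
After byte 3 (0xA2): reg=0x5F
After byte 4 (0x1A): reg=0xDC
After byte 5 (0x7C): reg=0x69

Answer: 0x69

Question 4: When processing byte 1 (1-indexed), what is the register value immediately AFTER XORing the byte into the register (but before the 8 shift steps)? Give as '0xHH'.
Answer: 0x9F

Derivation:
Register before byte 1: 0x00
Byte 1: 0x9F
0x00 XOR 0x9F = 0x9F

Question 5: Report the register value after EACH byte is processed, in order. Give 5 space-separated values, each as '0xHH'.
0xD4 0x08 0x5F 0xDC 0x69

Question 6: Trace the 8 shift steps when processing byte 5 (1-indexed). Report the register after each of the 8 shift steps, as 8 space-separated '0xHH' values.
Answer: 0x47 0x8E 0x1B 0x36 0x6C 0xD8 0xB7 0x69

Derivation:
After byte 1 (0x9F): reg=0xD4
After byte 2 (0x0E): reg=0x08
After byte 3 (0xA2): reg=0x5F
After byte 4 (0x1A): reg=0xDC
Register before byte 5: 0xDC
After XOR with byte 0x7C: 0xA0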